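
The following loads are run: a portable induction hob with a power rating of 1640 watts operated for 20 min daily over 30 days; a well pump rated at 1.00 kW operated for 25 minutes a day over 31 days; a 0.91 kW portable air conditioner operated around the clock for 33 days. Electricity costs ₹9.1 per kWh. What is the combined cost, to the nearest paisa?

₹6825.33

portable induction hob: Runtime = 20 min × 30 = 600 min = 10 h
portable induction hob: 1.64 kW × 10 h = 16.4 kWh
well pump: Runtime = 25 min × 31 = 775 min = 12.916666… h
well pump: 1 kW × 12.916666… h = 12.916666… kWh
portable air conditioner: Runtime = 24 h × 33 = 792 h
portable air conditioner: 0.91 kW × 792 h = 720.72 kWh
Total energy = 750.036666… kWh
Cost = 750.036666… × ₹9.1 = ₹6825.33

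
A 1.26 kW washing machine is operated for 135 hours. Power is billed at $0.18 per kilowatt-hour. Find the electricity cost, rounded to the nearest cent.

Energy = 1.26 kW × 135 h = 170.1 kWh
Cost = 170.1 kWh × $0.18/kWh = $30.62

$30.62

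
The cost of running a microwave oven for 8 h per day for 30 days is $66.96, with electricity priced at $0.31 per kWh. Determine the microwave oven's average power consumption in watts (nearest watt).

Energy = $66.96 ÷ $0.31/kWh = 216 kWh
Runtime = 8 h/day × 30 days = 240 h
Power = 216 kWh ÷ 240 h = 0.9 kW = 900 W

900 W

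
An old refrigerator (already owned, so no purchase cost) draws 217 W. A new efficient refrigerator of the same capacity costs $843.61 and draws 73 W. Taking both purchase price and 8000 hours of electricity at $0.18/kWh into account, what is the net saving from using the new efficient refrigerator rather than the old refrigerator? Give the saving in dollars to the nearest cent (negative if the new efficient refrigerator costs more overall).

old refrigerator: $0.00 + (217/1000) kW × 8000 h × $0.18 = $0.00 + $312.48 = $312.48
new efficient refrigerator: $843.61 + (73/1000) kW × 8000 h × $0.18 = $843.61 + $105.12 = $948.73
Saving = $312.48 − $948.73 = −$636.25

-$636.25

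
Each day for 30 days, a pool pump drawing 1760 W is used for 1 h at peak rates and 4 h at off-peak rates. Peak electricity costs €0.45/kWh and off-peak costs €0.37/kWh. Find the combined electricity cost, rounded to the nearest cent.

€101.90

Peak energy = 1.76 kW × 1 h × 30 = 52.8 kWh
Off-peak energy = 1.76 kW × 4 h × 30 = 211.2 kWh
Cost = 52.8 × €0.45 + 211.2 × €0.37 = €23.76 + €78.144 = €101.90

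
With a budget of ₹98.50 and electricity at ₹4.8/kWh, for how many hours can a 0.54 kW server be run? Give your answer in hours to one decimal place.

Energy available = ₹98.50 ÷ ₹4.8/kWh = 20.5208 kWh
Hours = 20.5208 kWh ÷ 0.54 kW = 38.0 h

38.0 h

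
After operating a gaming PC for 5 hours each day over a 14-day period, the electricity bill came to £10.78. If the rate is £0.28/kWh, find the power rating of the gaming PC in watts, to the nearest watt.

550 W

Energy = £10.78 ÷ £0.28/kWh = 38.5 kWh
Runtime = 5 h/day × 14 days = 70 h
Power = 38.5 kWh ÷ 70 h = 0.55 kW = 550 W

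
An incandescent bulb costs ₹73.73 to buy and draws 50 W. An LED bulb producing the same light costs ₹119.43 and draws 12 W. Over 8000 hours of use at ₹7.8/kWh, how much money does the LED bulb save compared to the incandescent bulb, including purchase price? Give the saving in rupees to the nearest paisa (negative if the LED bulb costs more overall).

₹2325.50

incandescent bulb: ₹73.73 + (50/1000) kW × 8000 h × ₹7.8 = ₹73.73 + ₹3120 = ₹3193.73
LED bulb: ₹119.43 + (12/1000) kW × 8000 h × ₹7.8 = ₹119.43 + ₹748.8 = ₹868.23
Saving = ₹3193.73 − ₹868.23 = ₹2325.5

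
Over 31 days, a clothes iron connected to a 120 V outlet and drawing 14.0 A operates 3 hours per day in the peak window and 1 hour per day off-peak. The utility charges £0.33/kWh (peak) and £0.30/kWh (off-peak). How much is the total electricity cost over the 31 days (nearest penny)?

£67.18

Power = 14.0 A × 120 V = 1680 W = 1.68 kW
Peak energy = 1.68 kW × 3 h × 31 = 156.24 kWh
Off-peak energy = 1.68 kW × 1 h × 31 = 52.08 kWh
Cost = 156.24 × £0.33 + 52.08 × £0.30 = £51.5592 + £15.624 = £67.18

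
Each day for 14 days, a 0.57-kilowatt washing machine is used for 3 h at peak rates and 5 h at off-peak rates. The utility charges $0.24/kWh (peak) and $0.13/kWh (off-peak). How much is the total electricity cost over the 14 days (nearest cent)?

Peak energy = 0.57 kW × 3 h × 14 = 23.94 kWh
Off-peak energy = 0.57 kW × 5 h × 14 = 39.9 kWh
Cost = 23.94 × $0.24 + 39.9 × $0.13 = $5.7456 + $5.187 = $10.93

$10.93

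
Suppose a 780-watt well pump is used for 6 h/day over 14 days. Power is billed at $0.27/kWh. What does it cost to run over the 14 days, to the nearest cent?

$17.69

Runtime = 6 h/day × 14 days = 84 h
Energy = 0.78 kW × 84 h = 65.52 kWh
Cost = 65.52 kWh × $0.27/kWh = $17.69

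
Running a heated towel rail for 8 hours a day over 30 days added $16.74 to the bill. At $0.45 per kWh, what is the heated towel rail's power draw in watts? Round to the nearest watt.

Energy = $16.74 ÷ $0.45/kWh = 37.2 kWh
Runtime = 8 h/day × 30 days = 240 h
Power = 37.2 kWh ÷ 240 h = 0.155 kW = 155 W

155 W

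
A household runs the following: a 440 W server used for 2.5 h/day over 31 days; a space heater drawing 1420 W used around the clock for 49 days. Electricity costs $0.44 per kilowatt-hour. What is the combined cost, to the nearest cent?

server: Runtime = 2.5 h/day × 31 days = 77.5 h
server: 0.44 kW × 77.5 h = 34.1 kWh
space heater: Runtime = 24 h × 49 = 1176 h
space heater: 1.42 kW × 1176 h = 1669.92 kWh
Total energy = 1704.02 kWh
Cost = 1704.02 × $0.44 = $749.77

$749.77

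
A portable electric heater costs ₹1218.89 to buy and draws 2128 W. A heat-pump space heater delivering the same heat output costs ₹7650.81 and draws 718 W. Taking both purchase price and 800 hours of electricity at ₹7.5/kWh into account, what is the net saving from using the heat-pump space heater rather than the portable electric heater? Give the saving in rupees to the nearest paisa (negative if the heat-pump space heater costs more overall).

portable electric heater: ₹1218.89 + (2128/1000) kW × 800 h × ₹7.5 = ₹1218.89 + ₹12768 = ₹13986.89
heat-pump space heater: ₹7650.81 + (718/1000) kW × 800 h × ₹7.5 = ₹7650.81 + ₹4308 = ₹11958.81
Saving = ₹13986.89 − ₹11958.81 = ₹2028.08

₹2028.08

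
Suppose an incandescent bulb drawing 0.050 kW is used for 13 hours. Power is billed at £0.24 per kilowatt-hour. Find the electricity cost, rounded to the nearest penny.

£0.16

Energy = 0.05 kW × 13 h = 0.65 kWh
Cost = 0.65 kWh × £0.24/kWh = £0.16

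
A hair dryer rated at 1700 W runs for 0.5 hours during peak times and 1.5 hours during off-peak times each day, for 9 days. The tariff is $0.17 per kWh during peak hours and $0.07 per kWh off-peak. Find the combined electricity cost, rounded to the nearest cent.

Peak energy = 1.7 kW × 0.5 h × 9 = 7.65 kWh
Off-peak energy = 1.7 kW × 1.5 h × 9 = 22.95 kWh
Cost = 7.65 × $0.17 + 22.95 × $0.07 = $1.3005 + $1.6065 = $2.91

$2.91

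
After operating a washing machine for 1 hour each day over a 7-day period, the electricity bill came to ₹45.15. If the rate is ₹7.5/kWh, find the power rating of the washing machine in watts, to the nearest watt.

Energy = ₹45.15 ÷ ₹7.5/kWh = 6.02 kWh
Runtime = 1 h/day × 7 days = 7 h
Power = 6.02 kWh ÷ 7 h = 0.86 kW = 860 W

860 W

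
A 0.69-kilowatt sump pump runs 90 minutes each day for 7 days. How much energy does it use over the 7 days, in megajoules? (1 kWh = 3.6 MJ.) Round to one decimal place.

Runtime = 90 min × 7 = 630 min = 10.5 h
Energy = 0.69 kW × 10.5 h = 7.245 kWh
= 7.245 × 3.6 MJ = 26.1 MJ

26.1 MJ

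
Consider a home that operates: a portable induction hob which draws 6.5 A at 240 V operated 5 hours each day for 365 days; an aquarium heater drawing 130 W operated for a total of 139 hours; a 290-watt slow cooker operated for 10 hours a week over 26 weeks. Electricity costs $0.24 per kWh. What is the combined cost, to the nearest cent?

$705.71

portable induction hob: Power = 6.5 A × 240 V = 1560 W = 1.56 kW
portable induction hob: Runtime = 5 h/day × 365 days = 1825 h
portable induction hob: 1.56 kW × 1825 h = 2847 kWh
aquarium heater: 0.13 kW × 139 h = 18.07 kWh
slow cooker: Runtime = 10 h/week × 26 weeks = 260 h
slow cooker: 0.29 kW × 260 h = 75.4 kWh
Total energy = 2940.47 kWh
Cost = 2940.47 × $0.24 = $705.71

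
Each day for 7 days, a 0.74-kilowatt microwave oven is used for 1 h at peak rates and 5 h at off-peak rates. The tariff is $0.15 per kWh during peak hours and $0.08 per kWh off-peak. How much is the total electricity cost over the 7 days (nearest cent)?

$2.85

Peak energy = 0.74 kW × 1 h × 7 = 5.18 kWh
Off-peak energy = 0.74 kW × 5 h × 7 = 25.9 kWh
Cost = 5.18 × $0.15 + 25.9 × $0.08 = $0.777 + $2.072 = $2.85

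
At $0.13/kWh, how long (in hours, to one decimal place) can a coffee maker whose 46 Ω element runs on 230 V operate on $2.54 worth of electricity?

17.0 h

Power = V²/R = 230²/46 = 1150 W = 1.15 kW
Energy available = $2.54 ÷ $0.13/kWh = 19.5385 kWh
Hours = 19.5385 kWh ÷ 1.15 kW = 17.0 h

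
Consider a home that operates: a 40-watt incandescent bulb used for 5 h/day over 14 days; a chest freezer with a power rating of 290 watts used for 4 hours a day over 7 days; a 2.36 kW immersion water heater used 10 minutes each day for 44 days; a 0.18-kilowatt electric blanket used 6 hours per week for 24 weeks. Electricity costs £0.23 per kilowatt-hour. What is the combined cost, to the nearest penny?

incandescent bulb: Runtime = 5 h/day × 14 days = 70 h
incandescent bulb: 0.04 kW × 70 h = 2.8 kWh
chest freezer: Runtime = 4 h/day × 7 days = 28 h
chest freezer: 0.29 kW × 28 h = 8.12 kWh
immersion water heater: Runtime = 10 min × 44 = 440 min = 7.333333… h
immersion water heater: 2.36 kW × 7.333333… h = 17.306666… kWh
electric blanket: Runtime = 6 h/week × 24 weeks = 144 h
electric blanket: 0.18 kW × 144 h = 25.92 kWh
Total energy = 54.146666… kWh
Cost = 54.146666… × £0.23 = £12.45

£12.45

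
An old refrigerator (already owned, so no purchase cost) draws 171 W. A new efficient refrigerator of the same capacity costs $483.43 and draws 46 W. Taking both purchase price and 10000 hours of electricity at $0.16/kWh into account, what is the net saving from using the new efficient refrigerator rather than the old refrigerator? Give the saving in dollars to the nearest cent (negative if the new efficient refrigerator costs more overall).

old refrigerator: $0.00 + (171/1000) kW × 10000 h × $0.16 = $0.00 + $273.6 = $273.6
new efficient refrigerator: $483.43 + (46/1000) kW × 10000 h × $0.16 = $483.43 + $73.6 = $557.03
Saving = $273.6 − $557.03 = −$283.43

-$283.43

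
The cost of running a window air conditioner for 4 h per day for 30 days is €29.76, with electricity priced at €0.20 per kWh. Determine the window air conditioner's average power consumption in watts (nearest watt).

Energy = €29.76 ÷ €0.20/kWh = 148.8 kWh
Runtime = 4 h/day × 30 days = 120 h
Power = 148.8 kWh ÷ 120 h = 1.24 kW = 1240 W

1240 W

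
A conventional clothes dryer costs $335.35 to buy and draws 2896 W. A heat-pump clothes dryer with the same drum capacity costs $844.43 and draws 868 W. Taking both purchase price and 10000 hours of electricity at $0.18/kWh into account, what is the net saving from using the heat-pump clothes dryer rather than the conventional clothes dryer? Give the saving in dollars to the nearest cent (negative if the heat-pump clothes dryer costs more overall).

$3141.32

conventional clothes dryer: $335.35 + (2896/1000) kW × 10000 h × $0.18 = $335.35 + $5212.8 = $5548.15
heat-pump clothes dryer: $844.43 + (868/1000) kW × 10000 h × $0.18 = $844.43 + $1562.4 = $2406.83
Saving = $5548.15 − $2406.83 = $3141.32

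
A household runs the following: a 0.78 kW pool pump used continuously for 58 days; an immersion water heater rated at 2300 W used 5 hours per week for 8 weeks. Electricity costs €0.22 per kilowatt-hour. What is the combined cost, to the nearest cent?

€259.11

pool pump: Runtime = 24 h × 58 = 1392 h
pool pump: 0.78 kW × 1392 h = 1085.76 kWh
immersion water heater: Runtime = 5 h/week × 8 weeks = 40 h
immersion water heater: 2.3 kW × 40 h = 92 kWh
Total energy = 1177.76 kWh
Cost = 1177.76 × €0.22 = €259.11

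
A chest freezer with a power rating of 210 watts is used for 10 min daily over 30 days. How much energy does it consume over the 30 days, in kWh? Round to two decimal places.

1.05 kWh

Runtime = 10 min × 30 = 300 min = 5 h
Energy = 0.21 kW × 5 h = 1.05 kWh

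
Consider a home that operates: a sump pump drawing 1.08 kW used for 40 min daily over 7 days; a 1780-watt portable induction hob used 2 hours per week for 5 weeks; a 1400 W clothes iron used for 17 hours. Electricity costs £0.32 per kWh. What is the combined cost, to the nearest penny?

sump pump: Runtime = 40 min × 7 = 280 min = 4.666666… h
sump pump: 1.08 kW × 4.666666… h = 5.04 kWh
portable induction hob: Runtime = 2 h/week × 5 weeks = 10 h
portable induction hob: 1.78 kW × 10 h = 17.8 kWh
clothes iron: 1.4 kW × 17 h = 23.8 kWh
Total energy = 46.64 kWh
Cost = 46.64 × £0.32 = £14.92

£14.92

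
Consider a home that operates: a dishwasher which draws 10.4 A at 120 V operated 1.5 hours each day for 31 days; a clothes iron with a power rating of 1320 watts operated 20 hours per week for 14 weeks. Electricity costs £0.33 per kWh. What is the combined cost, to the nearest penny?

£141.12

dishwasher: Power = 10.4 A × 120 V = 1248 W = 1.248 kW
dishwasher: Runtime = 1.5 h/day × 31 days = 46.5 h
dishwasher: 1.248 kW × 46.5 h = 58.032 kWh
clothes iron: Runtime = 20 h/week × 14 weeks = 280 h
clothes iron: 1.32 kW × 280 h = 369.6 kWh
Total energy = 427.632 kWh
Cost = 427.632 × £0.33 = £141.12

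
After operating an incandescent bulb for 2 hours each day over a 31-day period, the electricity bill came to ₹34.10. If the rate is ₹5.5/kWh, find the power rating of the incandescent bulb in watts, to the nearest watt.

100 W

Energy = ₹34.10 ÷ ₹5.5/kWh = 6.2 kWh
Runtime = 2 h/day × 31 days = 62 h
Power = 6.2 kWh ÷ 62 h = 0.1 kW = 100 W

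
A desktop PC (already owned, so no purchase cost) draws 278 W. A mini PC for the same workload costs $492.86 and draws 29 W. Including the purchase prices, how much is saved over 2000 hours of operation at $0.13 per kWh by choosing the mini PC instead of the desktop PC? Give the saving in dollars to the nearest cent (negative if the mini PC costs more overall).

-$428.12

desktop PC: $0.00 + (278/1000) kW × 2000 h × $0.13 = $0.00 + $72.28 = $72.28
mini PC: $492.86 + (29/1000) kW × 2000 h × $0.13 = $492.86 + $7.54 = $500.4
Saving = $72.28 − $500.4 = −$428.12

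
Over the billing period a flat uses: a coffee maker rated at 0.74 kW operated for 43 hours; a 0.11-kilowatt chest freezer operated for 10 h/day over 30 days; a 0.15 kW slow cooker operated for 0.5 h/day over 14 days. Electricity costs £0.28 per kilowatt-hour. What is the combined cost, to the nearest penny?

£18.44

coffee maker: 0.74 kW × 43 h = 31.82 kWh
chest freezer: Runtime = 10 h/day × 30 days = 300 h
chest freezer: 0.11 kW × 300 h = 33 kWh
slow cooker: Runtime = 0.5 h/day × 14 days = 7 h
slow cooker: 0.15 kW × 7 h = 1.05 kWh
Total energy = 65.87 kWh
Cost = 65.87 × £0.28 = £18.44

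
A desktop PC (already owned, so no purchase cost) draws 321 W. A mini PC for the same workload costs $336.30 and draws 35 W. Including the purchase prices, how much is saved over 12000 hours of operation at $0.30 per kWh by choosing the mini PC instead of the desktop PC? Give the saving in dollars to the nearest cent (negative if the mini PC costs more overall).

desktop PC: $0.00 + (321/1000) kW × 12000 h × $0.30 = $0.00 + $1155.6 = $1155.6
mini PC: $336.30 + (35/1000) kW × 12000 h × $0.30 = $336.30 + $126 = $462.3
Saving = $1155.6 − $462.3 = $693.3

$693.30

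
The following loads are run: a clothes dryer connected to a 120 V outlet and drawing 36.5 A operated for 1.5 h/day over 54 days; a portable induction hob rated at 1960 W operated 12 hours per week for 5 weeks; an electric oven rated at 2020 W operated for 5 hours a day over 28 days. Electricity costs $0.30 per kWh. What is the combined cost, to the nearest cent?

$226.55

clothes dryer: Power = 36.5 A × 120 V = 4380 W = 4.38 kW
clothes dryer: Runtime = 1.5 h/day × 54 days = 81 h
clothes dryer: 4.38 kW × 81 h = 354.78 kWh
portable induction hob: Runtime = 12 h/week × 5 weeks = 60 h
portable induction hob: 1.96 kW × 60 h = 117.6 kWh
electric oven: Runtime = 5 h/day × 28 days = 140 h
electric oven: 2.02 kW × 140 h = 282.8 kWh
Total energy = 755.18 kWh
Cost = 755.18 × $0.30 = $226.55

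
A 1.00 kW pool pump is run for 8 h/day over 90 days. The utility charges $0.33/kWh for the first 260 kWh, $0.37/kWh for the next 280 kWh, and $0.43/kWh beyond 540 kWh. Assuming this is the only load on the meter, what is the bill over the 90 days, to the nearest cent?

$266.80

Runtime = 8 h/day × 90 days = 720 h
Energy = 1 kW × 720 h = 720 kWh
Tier 1 (0–260 kWh): 260 × $0.33 = $85.8
Tier 2 (260–540 kWh): 280 × $0.37 = $103.6
Above 540 kWh: 180 × $0.43 = $77.4
Bill = $266.80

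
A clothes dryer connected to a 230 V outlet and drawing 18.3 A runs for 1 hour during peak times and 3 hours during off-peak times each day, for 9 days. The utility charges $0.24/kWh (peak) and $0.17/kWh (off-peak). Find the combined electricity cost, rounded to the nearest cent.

Power = 18.3 A × 230 V = 4209 W = 4.209 kW
Peak energy = 4.209 kW × 1 h × 9 = 37.881 kWh
Off-peak energy = 4.209 kW × 3 h × 9 = 113.643 kWh
Cost = 37.881 × $0.24 + 113.643 × $0.17 = $9.09144 + $19.31931 = $28.41

$28.41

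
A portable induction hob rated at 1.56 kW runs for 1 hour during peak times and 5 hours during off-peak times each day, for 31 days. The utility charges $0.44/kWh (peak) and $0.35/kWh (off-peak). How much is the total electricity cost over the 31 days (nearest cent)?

Peak energy = 1.56 kW × 1 h × 31 = 48.36 kWh
Off-peak energy = 1.56 kW × 5 h × 31 = 241.8 kWh
Cost = 48.36 × $0.44 + 241.8 × $0.35 = $21.2784 + $84.63 = $105.91

$105.91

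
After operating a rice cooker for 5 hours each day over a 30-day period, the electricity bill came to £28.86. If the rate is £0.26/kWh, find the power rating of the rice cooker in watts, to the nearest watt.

Energy = £28.86 ÷ £0.26/kWh = 111 kWh
Runtime = 5 h/day × 30 days = 150 h
Power = 111 kWh ÷ 150 h = 0.74 kW = 740 W

740 W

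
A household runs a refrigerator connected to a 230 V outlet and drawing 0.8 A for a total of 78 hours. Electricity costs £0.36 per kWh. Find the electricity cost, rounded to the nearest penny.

Power = 0.8 A × 230 V = 184 W = 0.184 kW
Energy = 0.184 kW × 78 h = 14.352 kWh
Cost = 14.352 kWh × £0.36/kWh = £5.17

£5.17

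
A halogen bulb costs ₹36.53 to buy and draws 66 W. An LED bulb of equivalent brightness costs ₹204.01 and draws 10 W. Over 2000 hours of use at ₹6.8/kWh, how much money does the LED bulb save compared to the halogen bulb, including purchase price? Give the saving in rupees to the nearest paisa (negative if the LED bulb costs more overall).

₹594.12

halogen bulb: ₹36.53 + (66/1000) kW × 2000 h × ₹6.8 = ₹36.53 + ₹897.6 = ₹934.13
LED bulb: ₹204.01 + (10/1000) kW × 2000 h × ₹6.8 = ₹204.01 + ₹136 = ₹340.01
Saving = ₹934.13 − ₹340.01 = ₹594.12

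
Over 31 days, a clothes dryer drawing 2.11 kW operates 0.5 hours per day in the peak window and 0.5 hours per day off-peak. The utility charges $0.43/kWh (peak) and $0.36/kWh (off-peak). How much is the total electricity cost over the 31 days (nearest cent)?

$25.84

Peak energy = 2.11 kW × 0.5 h × 31 = 32.705 kWh
Off-peak energy = 2.11 kW × 0.5 h × 31 = 32.705 kWh
Cost = 32.705 × $0.43 + 32.705 × $0.36 = $14.06315 + $11.7738 = $25.84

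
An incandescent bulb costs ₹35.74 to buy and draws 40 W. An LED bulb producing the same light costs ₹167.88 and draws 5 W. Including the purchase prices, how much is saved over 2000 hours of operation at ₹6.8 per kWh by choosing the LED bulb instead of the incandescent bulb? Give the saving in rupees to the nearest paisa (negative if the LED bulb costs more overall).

incandescent bulb: ₹35.74 + (40/1000) kW × 2000 h × ₹6.8 = ₹35.74 + ₹544 = ₹579.74
LED bulb: ₹167.88 + (5/1000) kW × 2000 h × ₹6.8 = ₹167.88 + ₹68 = ₹235.88
Saving = ₹579.74 − ₹235.88 = ₹343.86

₹343.86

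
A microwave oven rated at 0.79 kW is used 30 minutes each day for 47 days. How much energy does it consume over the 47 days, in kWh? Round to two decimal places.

18.57 kWh

Runtime = 30 min × 47 = 1410 min = 23.5 h
Energy = 0.79 kW × 23.5 h = 18.565 kWh ≈ 18.57 kWh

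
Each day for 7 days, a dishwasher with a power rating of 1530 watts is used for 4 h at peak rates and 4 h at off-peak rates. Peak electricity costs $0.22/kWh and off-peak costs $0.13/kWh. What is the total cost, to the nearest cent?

Peak energy = 1.53 kW × 4 h × 7 = 42.84 kWh
Off-peak energy = 1.53 kW × 4 h × 7 = 42.84 kWh
Cost = 42.84 × $0.22 + 42.84 × $0.13 = $9.4248 + $5.5692 = $14.99

$14.99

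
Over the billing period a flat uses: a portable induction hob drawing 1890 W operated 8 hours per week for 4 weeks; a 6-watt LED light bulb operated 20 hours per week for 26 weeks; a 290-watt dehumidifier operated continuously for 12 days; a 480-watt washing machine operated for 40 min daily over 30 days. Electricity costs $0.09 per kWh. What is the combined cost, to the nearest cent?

$14.10

portable induction hob: Runtime = 8 h/week × 4 weeks = 32 h
portable induction hob: 1.89 kW × 32 h = 60.48 kWh
LED light bulb: Runtime = 20 h/week × 26 weeks = 520 h
LED light bulb: 0.006 kW × 520 h = 3.12 kWh
dehumidifier: Runtime = 24 h × 12 = 288 h
dehumidifier: 0.29 kW × 288 h = 83.52 kWh
washing machine: Runtime = 40 min × 30 = 1200 min = 20 h
washing machine: 0.48 kW × 20 h = 9.6 kWh
Total energy = 156.72 kWh
Cost = 156.72 × $0.09 = $14.10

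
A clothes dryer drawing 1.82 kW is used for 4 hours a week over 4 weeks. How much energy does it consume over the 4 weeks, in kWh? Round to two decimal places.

Runtime = 4 h/week × 4 weeks = 16 h
Energy = 1.82 kW × 16 h = 29.12 kWh

29.12 kWh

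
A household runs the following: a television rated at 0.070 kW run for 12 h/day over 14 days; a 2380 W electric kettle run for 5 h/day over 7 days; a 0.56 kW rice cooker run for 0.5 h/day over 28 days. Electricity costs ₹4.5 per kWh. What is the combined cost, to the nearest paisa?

television: Runtime = 12 h/day × 14 days = 168 h
television: 0.07 kW × 168 h = 11.76 kWh
electric kettle: Runtime = 5 h/day × 7 days = 35 h
electric kettle: 2.38 kW × 35 h = 83.3 kWh
rice cooker: Runtime = 0.5 h/day × 28 days = 14 h
rice cooker: 0.56 kW × 14 h = 7.84 kWh
Total energy = 102.9 kWh
Cost = 102.9 × ₹4.5 = ₹463.05

₹463.05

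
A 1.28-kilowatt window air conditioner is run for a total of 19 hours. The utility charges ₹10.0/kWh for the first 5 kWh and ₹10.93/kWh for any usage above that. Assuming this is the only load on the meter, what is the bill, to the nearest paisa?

₹261.17

Energy = 1.28 kW × 19 h = 24.32 kWh
Tier 1 (0–5 kWh): 5 × ₹10.0 = ₹50
Above 5 kWh: 19.32 × ₹10.93 = ₹211.1676
Bill = ₹261.17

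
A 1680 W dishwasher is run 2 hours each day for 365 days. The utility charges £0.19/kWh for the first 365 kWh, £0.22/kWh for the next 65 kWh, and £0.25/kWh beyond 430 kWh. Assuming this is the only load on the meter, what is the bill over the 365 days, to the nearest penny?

Runtime = 2 h/day × 365 days = 730 h
Energy = 1.68 kW × 730 h = 1226.4 kWh
Tier 1 (0–365 kWh): 365 × £0.19 = £69.35
Tier 2 (365–430 kWh): 65 × £0.22 = £14.3
Above 430 kWh: 796.4 × £0.25 = £199.1
Bill = £282.75

£282.75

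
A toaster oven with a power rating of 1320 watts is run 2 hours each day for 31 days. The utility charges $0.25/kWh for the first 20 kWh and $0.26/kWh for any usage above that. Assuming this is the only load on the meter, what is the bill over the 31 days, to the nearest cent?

Runtime = 2 h/day × 31 days = 62 h
Energy = 1.32 kW × 62 h = 81.84 kWh
Tier 1 (0–20 kWh): 20 × $0.25 = $5
Above 20 kWh: 61.84 × $0.26 = $16.0784
Bill = $21.08

$21.08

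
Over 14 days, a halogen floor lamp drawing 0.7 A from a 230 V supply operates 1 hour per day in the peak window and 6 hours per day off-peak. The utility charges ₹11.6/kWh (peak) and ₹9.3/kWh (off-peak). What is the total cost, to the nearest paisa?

₹151.92

Power = 0.7 A × 230 V = 161 W = 0.161 kW
Peak energy = 0.161 kW × 1 h × 14 = 2.254 kWh
Off-peak energy = 0.161 kW × 6 h × 14 = 13.524 kWh
Cost = 2.254 × ₹11.6 + 13.524 × ₹9.3 = ₹26.1464 + ₹125.7732 = ₹151.92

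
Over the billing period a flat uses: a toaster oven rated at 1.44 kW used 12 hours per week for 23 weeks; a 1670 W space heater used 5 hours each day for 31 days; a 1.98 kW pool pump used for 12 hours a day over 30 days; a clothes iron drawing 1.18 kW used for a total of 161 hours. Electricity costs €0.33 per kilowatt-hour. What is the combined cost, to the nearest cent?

toaster oven: Runtime = 12 h/week × 23 weeks = 276 h
toaster oven: 1.44 kW × 276 h = 397.44 kWh
space heater: Runtime = 5 h/day × 31 days = 155 h
space heater: 1.67 kW × 155 h = 258.85 kWh
pool pump: Runtime = 12 h/day × 30 days = 360 h
pool pump: 1.98 kW × 360 h = 712.8 kWh
clothes iron: 1.18 kW × 161 h = 189.98 kWh
Total energy = 1559.07 kWh
Cost = 1559.07 × €0.33 = €514.49

€514.49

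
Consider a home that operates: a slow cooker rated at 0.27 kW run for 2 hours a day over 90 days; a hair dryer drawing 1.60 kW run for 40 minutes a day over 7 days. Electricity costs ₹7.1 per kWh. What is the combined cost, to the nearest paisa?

₹398.07

slow cooker: Runtime = 2 h/day × 90 days = 180 h
slow cooker: 0.27 kW × 180 h = 48.6 kWh
hair dryer: Runtime = 40 min × 7 = 280 min = 4.666666… h
hair dryer: 1.6 kW × 4.666666… h = 7.466666… kWh
Total energy = 56.066666… kWh
Cost = 56.066666… × ₹7.1 = ₹398.07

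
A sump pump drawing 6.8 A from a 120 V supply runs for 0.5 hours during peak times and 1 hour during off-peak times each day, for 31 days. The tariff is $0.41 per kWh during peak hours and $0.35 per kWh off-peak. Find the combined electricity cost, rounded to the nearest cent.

Power = 6.8 A × 120 V = 816 W = 0.816 kW
Peak energy = 0.816 kW × 0.5 h × 31 = 12.648 kWh
Off-peak energy = 0.816 kW × 1 h × 31 = 25.296 kWh
Cost = 12.648 × $0.41 + 25.296 × $0.35 = $5.18568 + $8.8536 = $14.04

$14.04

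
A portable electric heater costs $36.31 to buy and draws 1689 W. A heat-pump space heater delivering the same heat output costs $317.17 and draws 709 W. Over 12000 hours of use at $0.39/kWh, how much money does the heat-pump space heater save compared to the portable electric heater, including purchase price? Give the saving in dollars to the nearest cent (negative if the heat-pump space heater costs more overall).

portable electric heater: $36.31 + (1689/1000) kW × 12000 h × $0.39 = $36.31 + $7904.52 = $7940.83
heat-pump space heater: $317.17 + (709/1000) kW × 12000 h × $0.39 = $317.17 + $3318.12 = $3635.29
Saving = $7940.83 − $3635.29 = $4305.54

$4305.54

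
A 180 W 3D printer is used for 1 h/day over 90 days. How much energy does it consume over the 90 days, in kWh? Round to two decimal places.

Runtime = 1 h/day × 90 days = 90 h
Energy = 0.18 kW × 90 h = 16.2 kWh

16.20 kWh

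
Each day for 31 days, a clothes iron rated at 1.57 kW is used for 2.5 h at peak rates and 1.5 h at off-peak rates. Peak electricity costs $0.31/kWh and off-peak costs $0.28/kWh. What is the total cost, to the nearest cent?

Peak energy = 1.57 kW × 2.5 h × 31 = 121.675 kWh
Off-peak energy = 1.57 kW × 1.5 h × 31 = 73.005 kWh
Cost = 121.675 × $0.31 + 73.005 × $0.28 = $37.71925 + $20.4414 = $58.16

$58.16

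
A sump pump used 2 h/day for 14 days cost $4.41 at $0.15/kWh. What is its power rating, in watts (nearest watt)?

Energy = $4.41 ÷ $0.15/kWh = 29.4 kWh
Runtime = 2 h/day × 14 days = 28 h
Power = 29.4 kWh ÷ 28 h = 1.05 kW = 1050 W

1050 W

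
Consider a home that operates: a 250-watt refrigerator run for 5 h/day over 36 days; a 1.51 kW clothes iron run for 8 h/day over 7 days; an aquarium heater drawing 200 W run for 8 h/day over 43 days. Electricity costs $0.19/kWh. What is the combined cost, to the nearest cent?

$37.69

refrigerator: Runtime = 5 h/day × 36 days = 180 h
refrigerator: 0.25 kW × 180 h = 45 kWh
clothes iron: Runtime = 8 h/day × 7 days = 56 h
clothes iron: 1.51 kW × 56 h = 84.56 kWh
aquarium heater: Runtime = 8 h/day × 43 days = 344 h
aquarium heater: 0.2 kW × 344 h = 68.8 kWh
Total energy = 198.36 kWh
Cost = 198.36 × $0.19 = $37.69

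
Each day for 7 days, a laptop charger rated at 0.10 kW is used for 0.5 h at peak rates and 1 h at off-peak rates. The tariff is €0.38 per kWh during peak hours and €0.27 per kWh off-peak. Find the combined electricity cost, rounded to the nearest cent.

€0.32

Peak energy = 0.1 kW × 0.5 h × 7 = 0.35 kWh
Off-peak energy = 0.1 kW × 1 h × 7 = 0.7 kWh
Cost = 0.35 × €0.38 + 0.7 × €0.27 = €0.133 + €0.189 = €0.32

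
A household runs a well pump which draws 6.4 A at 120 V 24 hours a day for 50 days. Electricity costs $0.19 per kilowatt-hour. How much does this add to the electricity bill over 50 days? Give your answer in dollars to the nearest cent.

Power = 6.4 A × 120 V = 768 W = 0.768 kW
Runtime = 24 h × 50 = 1200 h
Energy = 0.768 kW × 1200 h = 921.6 kWh
Cost = 921.6 kWh × $0.19/kWh = $175.10

$175.10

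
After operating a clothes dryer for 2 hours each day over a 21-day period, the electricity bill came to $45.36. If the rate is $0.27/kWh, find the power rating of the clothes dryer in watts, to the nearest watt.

4000 W

Energy = $45.36 ÷ $0.27/kWh = 168 kWh
Runtime = 2 h/day × 21 days = 42 h
Power = 168 kWh ÷ 42 h = 4 kW = 4000 W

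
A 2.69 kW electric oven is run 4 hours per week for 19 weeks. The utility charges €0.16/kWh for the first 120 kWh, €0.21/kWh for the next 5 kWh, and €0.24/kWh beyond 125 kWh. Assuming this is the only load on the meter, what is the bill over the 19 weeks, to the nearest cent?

Runtime = 4 h/week × 19 weeks = 76 h
Energy = 2.69 kW × 76 h = 204.44 kWh
Tier 1 (0–120 kWh): 120 × €0.16 = €19.2
Tier 2 (120–125 kWh): 5 × €0.21 = €1.05
Above 125 kWh: 79.44 × €0.24 = €19.0656
Bill = €39.32

€39.32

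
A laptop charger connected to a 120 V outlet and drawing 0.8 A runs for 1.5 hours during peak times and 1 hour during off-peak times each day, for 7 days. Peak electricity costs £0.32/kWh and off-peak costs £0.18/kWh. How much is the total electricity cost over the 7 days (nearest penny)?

£0.44

Power = 0.8 A × 120 V = 96 W = 0.096 kW
Peak energy = 0.096 kW × 1.5 h × 7 = 1.008 kWh
Off-peak energy = 0.096 kW × 1 h × 7 = 0.672 kWh
Cost = 1.008 × £0.32 + 0.672 × £0.18 = £0.32256 + £0.12096 = £0.44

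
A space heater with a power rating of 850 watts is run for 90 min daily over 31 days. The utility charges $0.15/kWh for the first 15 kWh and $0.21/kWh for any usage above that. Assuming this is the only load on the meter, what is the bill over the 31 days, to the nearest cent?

$7.40

Runtime = 90 min × 31 = 2790 min = 46.5 h
Energy = 0.85 kW × 46.5 h = 39.525 kWh
Tier 1 (0–15 kWh): 15 × $0.15 = $2.25
Above 15 kWh: 24.525 × $0.21 = $5.15025
Bill = $7.40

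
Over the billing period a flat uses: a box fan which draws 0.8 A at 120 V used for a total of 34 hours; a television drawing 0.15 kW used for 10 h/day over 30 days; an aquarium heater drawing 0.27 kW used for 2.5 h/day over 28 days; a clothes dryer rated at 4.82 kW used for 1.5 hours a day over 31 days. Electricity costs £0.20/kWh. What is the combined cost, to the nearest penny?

box fan: Power = 0.8 A × 120 V = 96 W = 0.096 kW
box fan: 0.096 kW × 34 h = 3.264 kWh
television: Runtime = 10 h/day × 30 days = 300 h
television: 0.15 kW × 300 h = 45 kWh
aquarium heater: Runtime = 2.5 h/day × 28 days = 70 h
aquarium heater: 0.27 kW × 70 h = 18.9 kWh
clothes dryer: Runtime = 1.5 h/day × 31 days = 46.5 h
clothes dryer: 4.82 kW × 46.5 h = 224.13 kWh
Total energy = 291.294 kWh
Cost = 291.294 × £0.20 = £58.26

£58.26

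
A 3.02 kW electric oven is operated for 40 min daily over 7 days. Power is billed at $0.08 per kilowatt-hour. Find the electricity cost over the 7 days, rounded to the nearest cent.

$1.13

Runtime = 40 min × 7 = 280 min = 4.666666… h
Energy = 3.02 kW × 4.666666… h = 14.093333… kWh
Cost = 14.093333… kWh × $0.08/kWh = $1.13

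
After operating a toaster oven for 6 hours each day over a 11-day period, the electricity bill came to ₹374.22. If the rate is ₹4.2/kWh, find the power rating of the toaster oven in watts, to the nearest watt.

Energy = ₹374.22 ÷ ₹4.2/kWh = 89.1 kWh
Runtime = 6 h/day × 11 days = 66 h
Power = 89.1 kWh ÷ 66 h = 1.35 kW = 1350 W

1350 W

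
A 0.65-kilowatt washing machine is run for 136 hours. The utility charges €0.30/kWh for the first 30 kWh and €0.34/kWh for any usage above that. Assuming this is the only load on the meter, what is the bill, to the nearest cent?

Energy = 0.65 kW × 136 h = 88.4 kWh
Tier 1 (0–30 kWh): 30 × €0.30 = €9
Above 30 kWh: 58.4 × €0.34 = €19.856
Bill = €28.86

€28.86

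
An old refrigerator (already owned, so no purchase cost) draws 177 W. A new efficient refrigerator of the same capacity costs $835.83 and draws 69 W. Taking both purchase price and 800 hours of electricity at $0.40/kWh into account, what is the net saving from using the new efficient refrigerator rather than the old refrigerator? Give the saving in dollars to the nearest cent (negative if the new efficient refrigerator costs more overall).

-$801.27

old refrigerator: $0.00 + (177/1000) kW × 800 h × $0.40 = $0.00 + $56.64 = $56.64
new efficient refrigerator: $835.83 + (69/1000) kW × 800 h × $0.40 = $835.83 + $22.08 = $857.91
Saving = $56.64 − $857.91 = −$801.27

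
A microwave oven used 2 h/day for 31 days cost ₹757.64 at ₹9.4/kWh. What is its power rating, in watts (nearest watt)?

Energy = ₹757.64 ÷ ₹9.4/kWh = 80.6 kWh
Runtime = 2 h/day × 31 days = 62 h
Power = 80.6 kWh ÷ 62 h = 1.3 kW = 1300 W

1300 W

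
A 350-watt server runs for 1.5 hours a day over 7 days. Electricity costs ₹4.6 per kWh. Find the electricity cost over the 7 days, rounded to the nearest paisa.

Runtime = 1.5 h/day × 7 days = 10.5 h
Energy = 0.35 kW × 10.5 h = 3.675 kWh
Cost = 3.675 kWh × ₹4.6/kWh = ₹16.91

₹16.91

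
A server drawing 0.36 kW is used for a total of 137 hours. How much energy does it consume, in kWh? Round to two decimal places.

49.32 kWh

Energy = 0.36 kW × 137 h = 49.32 kWh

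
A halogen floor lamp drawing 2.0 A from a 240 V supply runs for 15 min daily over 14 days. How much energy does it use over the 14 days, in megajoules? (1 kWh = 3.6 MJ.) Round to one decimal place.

6.0 MJ

Power = 2.0 A × 240 V = 480 W = 0.48 kW
Runtime = 15 min × 14 = 210 min = 3.5 h
Energy = 0.48 kW × 3.5 h = 1.68 kWh
= 1.68 × 3.6 MJ = 6.0 MJ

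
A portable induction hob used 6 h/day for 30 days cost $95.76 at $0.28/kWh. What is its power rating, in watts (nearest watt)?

1900 W

Energy = $95.76 ÷ $0.28/kWh = 342 kWh
Runtime = 6 h/day × 30 days = 180 h
Power = 342 kWh ÷ 180 h = 1.9 kW = 1900 W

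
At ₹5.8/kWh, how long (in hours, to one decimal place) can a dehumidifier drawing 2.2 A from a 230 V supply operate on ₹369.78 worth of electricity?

126.0 h

Power = 2.2 A × 230 V = 506 W = 0.506 kW
Energy available = ₹369.78 ÷ ₹5.8/kWh = 63.7552 kWh
Hours = 63.7552 kWh ÷ 0.506 kW = 126.0 h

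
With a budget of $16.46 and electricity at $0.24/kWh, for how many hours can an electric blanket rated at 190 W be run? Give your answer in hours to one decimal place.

361.0 h

Energy available = $16.46 ÷ $0.24/kWh = 68.5833 kWh
Hours = 68.5833 kWh ÷ 0.19 kW = 361.0 h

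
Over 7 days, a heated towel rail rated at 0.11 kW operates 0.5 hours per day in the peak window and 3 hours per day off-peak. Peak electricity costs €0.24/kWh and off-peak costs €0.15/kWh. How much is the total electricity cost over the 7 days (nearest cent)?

Peak energy = 0.11 kW × 0.5 h × 7 = 0.385 kWh
Off-peak energy = 0.11 kW × 3 h × 7 = 2.31 kWh
Cost = 0.385 × €0.24 + 2.31 × €0.15 = €0.0924 + €0.3465 = €0.44

€0.44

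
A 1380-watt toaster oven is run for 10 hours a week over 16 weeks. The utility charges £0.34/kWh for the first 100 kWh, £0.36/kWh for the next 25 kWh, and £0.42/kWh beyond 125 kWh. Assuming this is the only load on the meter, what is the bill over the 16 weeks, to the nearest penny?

Runtime = 10 h/week × 16 weeks = 160 h
Energy = 1.38 kW × 160 h = 220.8 kWh
Tier 1 (0–100 kWh): 100 × £0.34 = £34
Tier 2 (100–125 kWh): 25 × £0.36 = £9
Above 125 kWh: 95.8 × £0.42 = £40.236
Bill = £83.24

£83.24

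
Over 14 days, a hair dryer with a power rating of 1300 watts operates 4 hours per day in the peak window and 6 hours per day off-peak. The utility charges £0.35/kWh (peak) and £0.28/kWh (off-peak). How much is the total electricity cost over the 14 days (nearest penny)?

Peak energy = 1.3 kW × 4 h × 14 = 72.8 kWh
Off-peak energy = 1.3 kW × 6 h × 14 = 109.2 kWh
Cost = 72.8 × £0.35 + 109.2 × £0.28 = £25.48 + £30.576 = £56.06

£56.06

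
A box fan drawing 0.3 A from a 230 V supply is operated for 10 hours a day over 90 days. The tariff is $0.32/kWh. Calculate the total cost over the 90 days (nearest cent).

$19.87

Power = 0.3 A × 230 V = 69 W = 0.069 kW
Runtime = 10 h/day × 90 days = 900 h
Energy = 0.069 kW × 900 h = 62.1 kWh
Cost = 62.1 kWh × $0.32/kWh = $19.87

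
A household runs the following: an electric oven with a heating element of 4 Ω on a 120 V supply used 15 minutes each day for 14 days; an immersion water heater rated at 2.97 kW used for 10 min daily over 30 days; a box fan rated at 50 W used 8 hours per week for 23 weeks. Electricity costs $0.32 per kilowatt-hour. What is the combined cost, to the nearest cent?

electric oven: Power = V²/R = 120²/4 = 3600 W = 3.6 kW
electric oven: Runtime = 15 min × 14 = 210 min = 3.5 h
electric oven: 3.6 kW × 3.5 h = 12.6 kWh
immersion water heater: Runtime = 10 min × 30 = 300 min = 5 h
immersion water heater: 2.97 kW × 5 h = 14.85 kWh
box fan: Runtime = 8 h/week × 23 weeks = 184 h
box fan: 0.05 kW × 184 h = 9.2 kWh
Total energy = 36.65 kWh
Cost = 36.65 × $0.32 = $11.73

$11.73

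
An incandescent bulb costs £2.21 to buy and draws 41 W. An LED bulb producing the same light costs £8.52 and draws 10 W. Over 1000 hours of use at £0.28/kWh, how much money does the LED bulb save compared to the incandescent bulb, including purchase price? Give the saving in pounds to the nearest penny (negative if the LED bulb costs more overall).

£2.37

incandescent bulb: £2.21 + (41/1000) kW × 1000 h × £0.28 = £2.21 + £11.48 = £13.69
LED bulb: £8.52 + (10/1000) kW × 1000 h × £0.28 = £8.52 + £2.8 = £11.32
Saving = £13.69 − £11.32 = £2.37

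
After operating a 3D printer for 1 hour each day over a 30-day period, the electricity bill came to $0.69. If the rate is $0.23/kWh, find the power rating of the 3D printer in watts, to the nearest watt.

Energy = $0.69 ÷ $0.23/kWh = 3 kWh
Runtime = 1 h/day × 30 days = 30 h
Power = 3 kWh ÷ 30 h = 0.1 kW = 100 W

100 W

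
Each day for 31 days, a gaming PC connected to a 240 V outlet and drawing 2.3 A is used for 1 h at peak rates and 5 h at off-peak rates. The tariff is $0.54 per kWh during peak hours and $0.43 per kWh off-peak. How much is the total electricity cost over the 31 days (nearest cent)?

$46.03

Power = 2.3 A × 240 V = 552 W = 0.552 kW
Peak energy = 0.552 kW × 1 h × 31 = 17.112 kWh
Off-peak energy = 0.552 kW × 5 h × 31 = 85.56 kWh
Cost = 17.112 × $0.54 + 85.56 × $0.43 = $9.24048 + $36.7908 = $46.03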